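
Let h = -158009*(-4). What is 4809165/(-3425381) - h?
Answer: -2164968914881/3425381 ≈ -6.3204e+5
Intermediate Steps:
h = 632036
4809165/(-3425381) - h = 4809165/(-3425381) - 1*632036 = 4809165*(-1/3425381) - 632036 = -4809165/3425381 - 632036 = -2164968914881/3425381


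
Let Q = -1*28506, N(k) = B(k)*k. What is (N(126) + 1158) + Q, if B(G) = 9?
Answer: -26214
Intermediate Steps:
N(k) = 9*k
Q = -28506
(N(126) + 1158) + Q = (9*126 + 1158) - 28506 = (1134 + 1158) - 28506 = 2292 - 28506 = -26214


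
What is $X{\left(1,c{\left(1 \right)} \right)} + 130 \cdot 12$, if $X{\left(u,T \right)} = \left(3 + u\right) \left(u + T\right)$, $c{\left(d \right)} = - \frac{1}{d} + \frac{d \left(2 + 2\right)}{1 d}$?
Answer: $1576$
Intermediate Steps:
$c{\left(d \right)} = 4 - \frac{1}{d}$ ($c{\left(d \right)} = - \frac{1}{d} + \frac{d 4}{d} = - \frac{1}{d} + \frac{4 d}{d} = - \frac{1}{d} + 4 = 4 - \frac{1}{d}$)
$X{\left(u,T \right)} = \left(3 + u\right) \left(T + u\right)$
$X{\left(1,c{\left(1 \right)} \right)} + 130 \cdot 12 = \left(1^{2} + 3 \left(4 - 1^{-1}\right) + 3 \cdot 1 + \left(4 - 1^{-1}\right) 1\right) + 130 \cdot 12 = \left(1 + 3 \left(4 - 1\right) + 3 + \left(4 - 1\right) 1\right) + 1560 = \left(1 + 3 \cdot 3 + 3 + 3 \cdot 1\right) + 1560 = \left(1 + 9 + 3 + 3\right) + 1560 = 16 + 1560 = 1576$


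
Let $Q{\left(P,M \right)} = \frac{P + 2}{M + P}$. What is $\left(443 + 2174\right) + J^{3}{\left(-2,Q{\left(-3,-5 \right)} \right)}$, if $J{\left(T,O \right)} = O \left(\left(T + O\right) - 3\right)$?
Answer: $\frac{685971529}{262144} \approx 2616.8$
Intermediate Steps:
$Q{\left(P,M \right)} = \frac{2 + P}{M + P}$
$J{\left(T,O \right)} = O \left(-3 + O + T\right)$ ($J{\left(T,O \right)} = O \left(\left(O + T\right) - 3\right) = O \left(-3 + O + T\right)$)
$\left(443 + 2174\right) + J^{3}{\left(-2,Q{\left(-3,-5 \right)} \right)} = \left(443 + 2174\right) + \left(\frac{2 - 3}{-5 - 3} \left(-3 + \frac{2 - 3}{-5 - 3} - 2\right)\right)^{3} = 2617 + \left(\frac{1}{-8} \left(-1\right) \left(-3 + \frac{1}{-8} \left(-1\right) - 2\right)\right)^{3} = 2617 + \left(\left(- \frac{1}{8}\right) \left(-1\right) \left(-3 - - \frac{1}{8} - 2\right)\right)^{3} = 2617 + \left(\frac{-3 + \frac{1}{8} - 2}{8}\right)^{3} = 2617 + \left(\frac{1}{8} \left(- \frac{39}{8}\right)\right)^{3} = 2617 + \left(- \frac{39}{64}\right)^{3} = 2617 - \frac{59319}{262144} = \frac{685971529}{262144}$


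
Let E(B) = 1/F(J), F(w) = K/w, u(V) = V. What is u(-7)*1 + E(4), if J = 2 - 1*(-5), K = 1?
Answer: 0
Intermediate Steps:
J = 7 (J = 2 + 5 = 7)
F(w) = 1/w
E(B) = 7 (E(B) = 1/(1/7) = 1/(⅐) = 7)
u(-7)*1 + E(4) = -7*1 + 7 = -7 + 7 = 0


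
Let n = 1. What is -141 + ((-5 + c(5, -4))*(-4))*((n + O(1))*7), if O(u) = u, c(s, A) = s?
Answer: -141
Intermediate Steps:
-141 + ((-5 + c(5, -4))*(-4))*((n + O(1))*7) = -141 + ((-5 + 5)*(-4))*((1 + 1)*7) = -141 + (0*(-4))*(2*7) = -141 + 0*14 = -141 + 0 = -141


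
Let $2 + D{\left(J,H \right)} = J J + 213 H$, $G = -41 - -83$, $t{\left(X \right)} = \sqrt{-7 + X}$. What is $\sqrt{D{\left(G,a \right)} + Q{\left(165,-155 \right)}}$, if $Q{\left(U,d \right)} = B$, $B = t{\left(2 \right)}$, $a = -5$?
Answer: $\sqrt{697 + i \sqrt{5}} \approx 26.401 + 0.04235 i$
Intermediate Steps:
$B = i \sqrt{5}$ ($B = \sqrt{-7 + 2} = \sqrt{-5} = i \sqrt{5} \approx 2.2361 i$)
$Q{\left(U,d \right)} = i \sqrt{5}$
$G = 42$ ($G = -41 + 83 = 42$)
$D{\left(J,H \right)} = -2 + J^{2} + 213 H$ ($D{\left(J,H \right)} = -2 + \left(J J + 213 H\right) = -2 + \left(J^{2} + 213 H\right) = -2 + J^{2} + 213 H$)
$\sqrt{D{\left(G,a \right)} + Q{\left(165,-155 \right)}} = \sqrt{\left(-2 + 42^{2} + 213 \left(-5\right)\right) + i \sqrt{5}} = \sqrt{\left(-2 + 1764 - 1065\right) + i \sqrt{5}} = \sqrt{697 + i \sqrt{5}}$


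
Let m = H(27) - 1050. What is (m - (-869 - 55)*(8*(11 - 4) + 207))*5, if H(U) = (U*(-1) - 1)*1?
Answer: 1209670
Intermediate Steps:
H(U) = -1 - U (H(U) = (-U - 1)*1 = (-1 - U)*1 = -1 - U)
m = -1078 (m = (-1 - 1*27) - 1050 = (-1 - 27) - 1050 = -28 - 1050 = -1078)
(m - (-869 - 55)*(8*(11 - 4) + 207))*5 = (-1078 - (-869 - 55)*(8*(11 - 4) + 207))*5 = (-1078 - (-924)*(8*7 + 207))*5 = (-1078 - (-924)*(56 + 207))*5 = (-1078 - (-924)*263)*5 = (-1078 - 1*(-243012))*5 = (-1078 + 243012)*5 = 241934*5 = 1209670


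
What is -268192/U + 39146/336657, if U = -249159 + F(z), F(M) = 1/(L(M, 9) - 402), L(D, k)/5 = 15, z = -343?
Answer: 16356914820106/13714563527529 ≈ 1.1927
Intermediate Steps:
L(D, k) = 75 (L(D, k) = 5*15 = 75)
F(M) = -1/327 (F(M) = 1/(75 - 402) = 1/(-327) = -1/327)
U = -81474994/327 (U = -249159 - 1/327 = -81474994/327 ≈ -2.4916e+5)
-268192/U + 39146/336657 = -268192/(-81474994/327) + 39146/336657 = -268192*(-327/81474994) + 39146*(1/336657) = 43849392/40737497 + 39146/336657 = 16356914820106/13714563527529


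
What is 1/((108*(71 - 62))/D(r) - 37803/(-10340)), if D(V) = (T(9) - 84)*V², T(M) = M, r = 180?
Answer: 646250/2362429 ≈ 0.27355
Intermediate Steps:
D(V) = -75*V² (D(V) = (9 - 84)*V² = -75*V²)
1/((108*(71 - 62))/D(r) - 37803/(-10340)) = 1/((108*(71 - 62))/((-75*180²)) - 37803/(-10340)) = 1/((108*9)/((-75*32400)) - 37803*(-1/10340)) = 1/(972/(-2430000) + 37803/10340) = 1/(972*(-1/2430000) + 37803/10340) = 1/(-1/2500 + 37803/10340) = 1/(2362429/646250) = 646250/2362429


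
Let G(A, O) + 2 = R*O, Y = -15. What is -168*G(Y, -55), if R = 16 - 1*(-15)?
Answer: 286776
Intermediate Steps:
R = 31 (R = 16 + 15 = 31)
G(A, O) = -2 + 31*O
-168*G(Y, -55) = -168*(-2 + 31*(-55)) = -168*(-2 - 1705) = -168*(-1707) = 286776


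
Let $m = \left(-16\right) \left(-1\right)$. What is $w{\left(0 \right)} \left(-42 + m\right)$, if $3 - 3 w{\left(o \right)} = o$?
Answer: $-26$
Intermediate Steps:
$m = 16$
$w{\left(o \right)} = 1 - \frac{o}{3}$
$w{\left(0 \right)} \left(-42 + m\right) = \left(1 - 0\right) \left(-42 + 16\right) = \left(1 + 0\right) \left(-26\right) = 1 \left(-26\right) = -26$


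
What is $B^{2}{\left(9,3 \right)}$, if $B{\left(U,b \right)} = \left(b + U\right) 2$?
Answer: $576$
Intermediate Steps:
$B{\left(U,b \right)} = 2 U + 2 b$ ($B{\left(U,b \right)} = \left(U + b\right) 2 = 2 U + 2 b$)
$B^{2}{\left(9,3 \right)} = \left(2 \cdot 9 + 2 \cdot 3\right)^{2} = \left(18 + 6\right)^{2} = 24^{2} = 576$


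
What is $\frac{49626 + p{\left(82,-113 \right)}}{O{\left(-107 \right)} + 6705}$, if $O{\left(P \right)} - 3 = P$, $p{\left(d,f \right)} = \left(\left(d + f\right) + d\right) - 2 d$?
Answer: $\frac{49513}{6601} \approx 7.5008$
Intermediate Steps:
$p{\left(d,f \right)} = f$ ($p{\left(d,f \right)} = \left(f + 2 d\right) - 2 d = f$)
$O{\left(P \right)} = 3 + P$
$\frac{49626 + p{\left(82,-113 \right)}}{O{\left(-107 \right)} + 6705} = \frac{49626 - 113}{\left(3 - 107\right) + 6705} = \frac{49513}{-104 + 6705} = \frac{49513}{6601}$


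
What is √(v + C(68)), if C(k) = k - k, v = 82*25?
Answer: 5*√82 ≈ 45.277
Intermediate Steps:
v = 2050
C(k) = 0
√(v + C(68)) = √(2050 + 0) = √2050 = 5*√82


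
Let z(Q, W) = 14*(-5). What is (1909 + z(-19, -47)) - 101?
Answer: 1738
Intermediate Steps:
z(Q, W) = -70
(1909 + z(-19, -47)) - 101 = (1909 - 70) - 101 = 1839 - 101 = 1738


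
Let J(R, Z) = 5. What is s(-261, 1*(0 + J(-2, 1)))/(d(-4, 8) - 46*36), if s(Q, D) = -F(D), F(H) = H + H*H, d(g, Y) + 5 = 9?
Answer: 15/826 ≈ 0.018160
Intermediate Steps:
d(g, Y) = 4 (d(g, Y) = -5 + 9 = 4)
F(H) = H + H²
s(Q, D) = -D*(1 + D)
s(-261, 1*(0 + J(-2, 1)))/(d(-4, 8) - 46*36) = (-1*(0 + 5)*(1 + 1*(0 + 5)))/(4 - 46*36) = (-1*5*(1 + 1*5))/(4 - 1656) = -1*5*(1 + 5)/(-1652) = -1*5*6*(-1/1652) = -30*(-1/1652) = 15/826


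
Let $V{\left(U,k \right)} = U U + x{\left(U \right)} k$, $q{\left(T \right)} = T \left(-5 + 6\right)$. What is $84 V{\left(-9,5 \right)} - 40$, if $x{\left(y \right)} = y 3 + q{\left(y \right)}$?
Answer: $-8356$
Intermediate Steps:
$q{\left(T \right)} = T$ ($q{\left(T \right)} = T 1 = T$)
$x{\left(y \right)} = 4 y$ ($x{\left(y \right)} = y 3 + y = 3 y + y = 4 y$)
$V{\left(U,k \right)} = U^{2} + 4 U k$ ($V{\left(U,k \right)} = U U + 4 U k = U^{2} + 4 U k$)
$84 V{\left(-9,5 \right)} - 40 = 84 \left(- 9 \left(-9 + 4 \cdot 5\right)\right) - 40 = 84 \left(- 9 \left(-9 + 20\right)\right) - 40 = 84 \left(\left(-9\right) 11\right) - 40 = 84 \left(-99\right) - 40 = -8316 - 40 = -8356$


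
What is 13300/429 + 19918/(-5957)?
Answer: 3073186/111111 ≈ 27.659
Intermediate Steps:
13300/429 + 19918/(-5957) = 13300*(1/429) + 19918*(-1/5957) = 13300/429 - 866/259 = 3073186/111111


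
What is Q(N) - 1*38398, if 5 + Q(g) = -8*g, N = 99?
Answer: -39195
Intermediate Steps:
Q(g) = -5 - 8*g
Q(N) - 1*38398 = (-5 - 8*99) - 1*38398 = (-5 - 792) - 38398 = -797 - 38398 = -39195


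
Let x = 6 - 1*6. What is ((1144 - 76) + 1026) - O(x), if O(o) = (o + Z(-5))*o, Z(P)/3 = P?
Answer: 2094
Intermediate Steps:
Z(P) = 3*P
x = 0 (x = 6 - 6 = 0)
O(o) = o*(-15 + o) (O(o) = (o + 3*(-5))*o = (o - 15)*o = (-15 + o)*o = o*(-15 + o))
((1144 - 76) + 1026) - O(x) = ((1144 - 76) + 1026) - 0*(-15 + 0) = (1068 + 1026) - 0*(-15) = 2094 - 1*0 = 2094 + 0 = 2094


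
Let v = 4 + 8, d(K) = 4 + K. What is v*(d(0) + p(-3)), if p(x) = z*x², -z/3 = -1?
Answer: 372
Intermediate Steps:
z = 3 (z = -3*(-1) = 3)
p(x) = 3*x²
v = 12
v*(d(0) + p(-3)) = 12*((4 + 0) + 3*(-3)²) = 12*(4 + 3*9) = 12*(4 + 27) = 12*31 = 372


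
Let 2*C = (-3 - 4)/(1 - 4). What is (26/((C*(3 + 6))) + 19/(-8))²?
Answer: 289/28224 ≈ 0.010240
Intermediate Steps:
C = 7/6 (C = ((-3 - 4)/(1 - 4))/2 = (-7/(-3))/2 = (-7*(-⅓))/2 = (½)*(7/3) = 7/6 ≈ 1.1667)
(26/((C*(3 + 6))) + 19/(-8))² = (26/((7*(3 + 6)/6)) + 19/(-8))² = (26/(((7/6)*9)) + 19*(-⅛))² = (26/(21/2) - 19/8)² = (26*(2/21) - 19/8)² = (52/21 - 19/8)² = (17/168)² = 289/28224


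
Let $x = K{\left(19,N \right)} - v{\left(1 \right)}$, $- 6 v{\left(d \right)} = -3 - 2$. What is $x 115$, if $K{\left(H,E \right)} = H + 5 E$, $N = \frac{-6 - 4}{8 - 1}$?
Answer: $\frac{53245}{42} \approx 1267.7$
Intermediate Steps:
$v{\left(d \right)} = \frac{5}{6}$ ($v{\left(d \right)} = - \frac{-3 - 2}{6} = \left(- \frac{1}{6}\right) \left(-5\right) = \frac{5}{6}$)
$N = - \frac{10}{7} \approx -1.4286$
$x = \frac{463}{42}$ ($x = \left(19 + 5 \left(- \frac{10}{7}\right)\right) - \frac{5}{6} = \left(19 - \frac{50}{7}\right) - \frac{5}{6} = \frac{83}{7} - \frac{5}{6} = \frac{463}{42} \approx 11.024$)
$x 115 = \frac{463}{42} \cdot 115 = \frac{53245}{42}$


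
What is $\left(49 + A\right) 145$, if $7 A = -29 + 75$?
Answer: $\frac{56405}{7} \approx 8057.9$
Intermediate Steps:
$A = \frac{46}{7}$ ($A = \frac{-29 + 75}{7} = \frac{1}{7} \cdot 46 = \frac{46}{7} \approx 6.5714$)
$\left(49 + A\right) 145 = \left(49 + \frac{46}{7}\right) 145 = \frac{389}{7} \cdot 145 = \frac{56405}{7}$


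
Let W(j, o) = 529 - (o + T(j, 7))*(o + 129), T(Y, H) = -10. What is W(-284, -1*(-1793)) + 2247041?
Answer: -1179356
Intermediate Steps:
W(j, o) = 529 - (-10 + o)*(129 + o) (W(j, o) = 529 - (o - 10)*(o + 129) = 529 - (-10 + o)*(129 + o))
W(-284, -1*(-1793)) + 2247041 = (1819 - (-1*(-1793))² - (-119)*(-1793)) + 2247041 = (1819 - 1*1793² - 119*1793) + 2247041 = (1819 - 1*3214849 - 213367) + 2247041 = (1819 - 3214849 - 213367) + 2247041 = -3426397 + 2247041 = -1179356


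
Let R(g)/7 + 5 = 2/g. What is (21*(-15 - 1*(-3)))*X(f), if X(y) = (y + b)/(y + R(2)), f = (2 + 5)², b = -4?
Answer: -540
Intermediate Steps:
R(g) = -35 + 14/g (R(g) = -35 + 7*(2/g) = -35 + 14/g)
f = 49 (f = 7² = 49)
X(y) = (-4 + y)/(-28 + y) (X(y) = (y - 4)/(y + (-35 + 14/2)) = (-4 + y)/(y + (-35 + 14*(½))) = (-4 + y)/(y + (-35 + 7)) = (-4 + y)/(y - 28) = (-4 + y)/(-28 + y))
(21*(-15 - 1*(-3)))*X(f) = (21*(-15 - 1*(-3)))*((-4 + 49)/(-28 + 49)) = (21*(-15 + 3))*(45/21) = (21*(-12))*((1/21)*45) = -252*15/7 = -540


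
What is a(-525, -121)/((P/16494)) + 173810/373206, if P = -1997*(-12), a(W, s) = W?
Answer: -268963016105/745292382 ≈ -360.88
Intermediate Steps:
P = 23964
a(-525, -121)/((P/16494)) + 173810/373206 = -525/(23964/16494) + 173810/373206 = -525/(23964*(1/16494)) + 173810*(1/373206) = -525/3994/2749 + 86905/186603 = -525*2749/3994 + 86905/186603 = -1443225/3994 + 86905/186603 = -268963016105/745292382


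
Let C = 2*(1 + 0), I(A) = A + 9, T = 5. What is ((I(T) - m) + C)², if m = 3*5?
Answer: 1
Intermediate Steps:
I(A) = 9 + A
m = 15
C = 2 (C = 2*1 = 2)
((I(T) - m) + C)² = (((9 + 5) - 1*15) + 2)² = ((14 - 15) + 2)² = (-1 + 2)² = 1² = 1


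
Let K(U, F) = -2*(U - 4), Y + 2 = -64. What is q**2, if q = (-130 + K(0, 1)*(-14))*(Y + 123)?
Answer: 190274436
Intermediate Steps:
Y = -66 (Y = -2 - 64 = -66)
K(U, F) = 8 - 2*U (K(U, F) = -2*(-4 + U) = 8 - 2*U)
q = -13794 (q = (-130 + (8 - 2*0)*(-14))*(-66 + 123) = (-130 + (8 + 0)*(-14))*57 = (-130 + 8*(-14))*57 = (-130 - 112)*57 = -242*57 = -13794)
q**2 = (-13794)**2 = 190274436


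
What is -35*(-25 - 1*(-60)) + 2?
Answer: -1223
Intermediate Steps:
-35*(-25 - 1*(-60)) + 2 = -35*(-25 + 60) + 2 = -35*35 + 2 = -1225 + 2 = -1223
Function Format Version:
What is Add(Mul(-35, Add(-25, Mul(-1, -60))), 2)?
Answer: -1223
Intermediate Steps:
Add(Mul(-35, Add(-25, Mul(-1, -60))), 2) = Add(Mul(-35, Add(-25, 60)), 2) = Add(Mul(-35, 35), 2) = Add(-1225, 2) = -1223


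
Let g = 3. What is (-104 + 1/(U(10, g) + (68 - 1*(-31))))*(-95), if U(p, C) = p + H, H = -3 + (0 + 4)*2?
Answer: 59275/6 ≈ 9879.2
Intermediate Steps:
H = 5 (H = -3 + 4*2 = -3 + 8 = 5)
U(p, C) = 5 + p (U(p, C) = p + 5 = 5 + p)
(-104 + 1/(U(10, g) + (68 - 1*(-31))))*(-95) = (-104 + 1/((5 + 10) + (68 - 1*(-31))))*(-95) = (-104 + 1/(15 + (68 + 31)))*(-95) = (-104 + 1/(15 + 99))*(-95) = (-104 + 1/114)*(-95) = -11855/114*(-95) = 59275/6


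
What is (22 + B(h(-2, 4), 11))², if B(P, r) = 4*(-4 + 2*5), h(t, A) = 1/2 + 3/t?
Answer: 2116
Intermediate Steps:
h(t, A) = ½ + 3/t (h(t, A) = 1*(½) + 3/t = ½ + 3/t)
B(P, r) = 24 (B(P, r) = 4*(-4 + 10) = 4*6 = 24)
(22 + B(h(-2, 4), 11))² = (22 + 24)² = 46² = 2116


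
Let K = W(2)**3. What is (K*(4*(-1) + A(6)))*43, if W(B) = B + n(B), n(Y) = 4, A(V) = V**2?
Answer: 297216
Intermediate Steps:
W(B) = 4 + B (W(B) = B + 4 = 4 + B)
K = 216 (K = (4 + 2)**3 = 6**3 = 216)
(K*(4*(-1) + A(6)))*43 = (216*(4*(-1) + 6**2))*43 = (216*(-4 + 36))*43 = (216*32)*43 = 6912*43 = 297216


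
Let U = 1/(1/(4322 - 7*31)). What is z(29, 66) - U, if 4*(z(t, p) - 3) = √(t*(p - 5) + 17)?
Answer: -4102 + √1786/4 ≈ -4091.4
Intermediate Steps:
z(t, p) = 3 + √(17 + t*(-5 + p))/4 (z(t, p) = 3 + √(t*(p - 5) + 17)/4 = 3 + √(t*(-5 + p) + 17)/4 = 3 + √(17 + t*(-5 + p))/4)
U = 4105 (U = 1/(1/(4322 - 217)) = 1/(1/4105) = 4105)
z(29, 66) - U = (3 + √(17 - 5*29 + 66*29)/4) - 1*4105 = (3 + √(17 - 145 + 1914)/4) - 4105 = (3 + √1786/4) - 4105 = -4102 + √1786/4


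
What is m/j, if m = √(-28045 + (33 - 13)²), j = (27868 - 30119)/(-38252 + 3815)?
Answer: 34437*I*√27645/2251 ≈ 2543.7*I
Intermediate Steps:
j = 2251/34437 (j = -2251/(-34437) = -2251*(-1/34437) = 2251/34437 ≈ 0.065366)
m = I*√27645 (m = √(-28045 + 20²) = √(-28045 + 400) = √(-27645) = I*√27645 ≈ 166.27*I)
m/j = (I*√27645)/(2251/34437) = (I*√27645)*(34437/2251) = 34437*I*√27645/2251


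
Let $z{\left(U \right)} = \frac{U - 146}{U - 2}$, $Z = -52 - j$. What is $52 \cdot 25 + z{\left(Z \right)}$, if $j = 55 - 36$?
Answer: $\frac{95117}{73} \approx 1303.0$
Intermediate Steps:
$j = 19$ ($j = 55 - 36 = 19$)
$Z = -71$ ($Z = -52 - 19 = -71$)
$z{\left(U \right)} = \frac{-146 + U}{-2 + U}$
$52 \cdot 25 + z{\left(Z \right)} = 52 \cdot 25 + \frac{-146 - 71}{-2 - 71} = 1300 + \frac{1}{-73} \left(-217\right) = 1300 - - \frac{217}{73} = 1300 + \frac{217}{73} = \frac{95117}{73}$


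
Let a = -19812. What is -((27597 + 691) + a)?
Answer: -8476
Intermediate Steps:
-((27597 + 691) + a) = -((27597 + 691) - 19812) = -(28288 - 19812) = -1*8476 = -8476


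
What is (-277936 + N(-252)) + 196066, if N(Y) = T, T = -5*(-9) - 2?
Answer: -81827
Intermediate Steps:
T = 43 (T = 45 - 2 = 43)
N(Y) = 43
(-277936 + N(-252)) + 196066 = (-277936 + 43) + 196066 = -277893 + 196066 = -81827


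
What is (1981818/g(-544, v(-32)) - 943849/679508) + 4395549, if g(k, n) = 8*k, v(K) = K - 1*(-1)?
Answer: 1624656180079199/369652352 ≈ 4.3951e+6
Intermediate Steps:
v(K) = 1 + K (v(K) = K + 1 = 1 + K)
(1981818/g(-544, v(-32)) - 943849/679508) + 4395549 = (1981818/((8*(-544))) - 943849/679508) + 4395549 = (1981818/(-4352) - 943849*1/679508) + 4395549 = (1981818*(-1/4352) - 943849/679508) + 4395549 = (-990909/2176 - 943849/679508) + 4395549 = -168846102049/369652352 + 4395549 = 1624656180079199/369652352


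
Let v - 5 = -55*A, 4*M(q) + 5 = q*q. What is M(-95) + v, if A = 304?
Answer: -14460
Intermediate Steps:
M(q) = -5/4 + q²/4 (M(q) = -5/4 + (q*q)/4 = -5/4 + q²/4)
v = -16715 (v = 5 - 55*304 = 5 - 16720 = -16715)
M(-95) + v = (-5/4 + (¼)*(-95)²) - 16715 = (-5/4 + (¼)*9025) - 16715 = (-5/4 + 9025/4) - 16715 = 2255 - 16715 = -14460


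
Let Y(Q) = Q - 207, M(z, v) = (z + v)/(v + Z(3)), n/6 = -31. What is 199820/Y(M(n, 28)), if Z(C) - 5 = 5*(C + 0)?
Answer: -46560/49 ≈ -950.20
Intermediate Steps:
n = -186 (n = 6*(-31) = -186)
Z(C) = 5 + 5*C (Z(C) = 5 + 5*(C + 0) = 5 + 5*C)
M(z, v) = (v + z)/(20 + v) (M(z, v) = (z + v)/(v + (5 + 5*3)) = (v + z)/(v + (5 + 15)) = (v + z)/(v + 20) = (v + z)/(20 + v))
Y(Q) = -207 + Q
199820/Y(M(n, 28)) = 199820/(-207 + (28 - 186)/(20 + 28)) = 199820/(-207 - 158/48) = 199820/(-207 + (1/48)*(-158)) = 199820/(-207 - 79/24) = 199820/(-5047/24) = 199820*(-24/5047) = -46560/49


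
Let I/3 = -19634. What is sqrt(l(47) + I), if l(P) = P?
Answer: I*sqrt(58855) ≈ 242.6*I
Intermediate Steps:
I = -58902 (I = 3*(-19634) = -58902)
sqrt(l(47) + I) = sqrt(47 - 58902) = sqrt(-58855) = I*sqrt(58855)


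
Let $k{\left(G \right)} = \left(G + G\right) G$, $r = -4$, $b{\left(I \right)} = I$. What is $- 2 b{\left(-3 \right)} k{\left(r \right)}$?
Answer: $192$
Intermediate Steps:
$k{\left(G \right)} = 2 G^{2}$ ($k{\left(G \right)} = 2 G G = 2 G^{2}$)
$- 2 b{\left(-3 \right)} k{\left(r \right)} = \left(-2\right) \left(-3\right) 2 \left(-4\right)^{2} = 6 \cdot 2 \cdot 16 = 6 \cdot 32 = 192$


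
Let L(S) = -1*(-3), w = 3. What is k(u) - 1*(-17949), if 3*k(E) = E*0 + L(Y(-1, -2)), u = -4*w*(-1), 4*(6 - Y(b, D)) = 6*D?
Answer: 17950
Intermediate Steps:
Y(b, D) = 6 - 3*D/2
L(S) = 3
u = 12 (u = -4*3*(-1) = -12*(-1) = 12)
k(E) = 1 (k(E) = (E*0 + 3)/3 = (0 + 3)/3 = (⅓)*3 = 1)
k(u) - 1*(-17949) = 1 - 1*(-17949) = 1 + 17949 = 17950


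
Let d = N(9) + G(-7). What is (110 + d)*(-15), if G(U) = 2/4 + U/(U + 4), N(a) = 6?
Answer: -3565/2 ≈ -1782.5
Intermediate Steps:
G(U) = 1/2 + U/(4 + U) (G(U) = 2*(1/4) + U/(4 + U) = 1/2 + U/(4 + U))
d = 53/6 (d = 6 + (4 + 3*(-7))/(2*(4 - 7)) = 6 + (1/2)*(4 - 21)/(-3) = 6 + (1/2)*(-1/3)*(-17) = 6 + 17/6 = 53/6 ≈ 8.8333)
(110 + d)*(-15) = (110 + 53/6)*(-15) = (713/6)*(-15) = -3565/2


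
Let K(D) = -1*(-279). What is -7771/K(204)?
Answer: -7771/279 ≈ -27.853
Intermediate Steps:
K(D) = 279
-7771/K(204) = -7771/279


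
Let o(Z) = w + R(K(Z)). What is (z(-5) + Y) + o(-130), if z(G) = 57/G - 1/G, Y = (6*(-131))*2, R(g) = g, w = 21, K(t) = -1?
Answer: -7816/5 ≈ -1563.2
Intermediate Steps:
o(Z) = 20 (o(Z) = 21 - 1 = 20)
Y = -1572 (Y = -786*2 = -1572)
z(G) = 56/G
(z(-5) + Y) + o(-130) = (56/(-5) - 1572) + 20 = (56*(-⅕) - 1572) + 20 = (-56/5 - 1572) + 20 = -7916/5 + 20 = -7816/5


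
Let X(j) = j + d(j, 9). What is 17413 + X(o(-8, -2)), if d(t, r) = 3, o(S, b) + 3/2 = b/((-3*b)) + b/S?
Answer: 208973/12 ≈ 17414.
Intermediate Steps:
o(S, b) = -11/6 + b/S (o(S, b) = -3/2 + (b/((-3*b)) + b/S) = -3/2 + (b*(-1/(3*b)) + b/S) = -3/2 + (-⅓ + b/S) = -11/6 + b/S)
X(j) = 3 + j (X(j) = j + 3 = 3 + j)
17413 + X(o(-8, -2)) = 17413 + (3 + (-11/6 - 2/(-8))) = 17413 + (3 + (-11/6 - 2*(-⅛))) = 17413 + (3 + (-11/6 + ¼)) = 17413 + (3 - 19/12) = 17413 + 17/12 = 208973/12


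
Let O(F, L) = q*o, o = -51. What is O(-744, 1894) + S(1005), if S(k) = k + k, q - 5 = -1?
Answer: 1806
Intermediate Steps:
q = 4 (q = 5 - 1 = 4)
S(k) = 2*k
O(F, L) = -204 (O(F, L) = 4*(-51) = -204)
O(-744, 1894) + S(1005) = -204 + 2*1005 = -204 + 2010 = 1806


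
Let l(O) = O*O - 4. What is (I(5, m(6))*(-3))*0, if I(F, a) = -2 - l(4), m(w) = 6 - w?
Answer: 0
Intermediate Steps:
l(O) = -4 + O² (l(O) = O² - 4 = -4 + O²)
I(F, a) = -14 (I(F, a) = -2 - (-4 + 4²) = -2 - (-4 + 16) = -2 - 1*12 = -2 - 12 = -14)
(I(5, m(6))*(-3))*0 = -14*(-3)*0 = 42*0 = 0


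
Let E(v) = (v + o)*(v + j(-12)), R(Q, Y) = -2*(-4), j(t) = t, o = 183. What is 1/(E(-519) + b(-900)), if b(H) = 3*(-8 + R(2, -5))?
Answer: 1/178416 ≈ 5.6049e-6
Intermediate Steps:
R(Q, Y) = 8
E(v) = (-12 + v)*(183 + v) (E(v) = (v + 183)*(v - 12) = (183 + v)*(-12 + v) = (-12 + v)*(183 + v))
b(H) = 0 (b(H) = 3*(-8 + 8) = 3*0 = 0)
1/(E(-519) + b(-900)) = 1/((-2196 + (-519)**2 + 171*(-519)) + 0) = 1/((-2196 + 269361 - 88749) + 0) = 1/(178416 + 0) = 1/178416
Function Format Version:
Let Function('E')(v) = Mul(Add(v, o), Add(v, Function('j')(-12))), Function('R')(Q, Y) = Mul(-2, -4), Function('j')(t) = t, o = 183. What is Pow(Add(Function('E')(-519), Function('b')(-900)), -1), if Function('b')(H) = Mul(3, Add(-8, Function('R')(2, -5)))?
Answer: Rational(1, 178416) ≈ 5.6049e-6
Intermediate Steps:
Function('R')(Q, Y) = 8
Function('E')(v) = Mul(Add(-12, v), Add(183, v)) (Function('E')(v) = Mul(Add(v, 183), Add(v, -12)) = Mul(Add(183, v), Add(-12, v)) = Mul(Add(-12, v), Add(183, v)))
Function('b')(H) = 0 (Function('b')(H) = Mul(3, Add(-8, 8)) = Mul(3, 0) = 0)
Pow(Add(Function('E')(-519), Function('b')(-900)), -1) = Pow(Add(Add(-2196, Pow(-519, 2), Mul(171, -519)), 0), -1) = Pow(Add(Add(-2196, 269361, -88749), 0), -1) = Pow(Add(178416, 0), -1) = Pow(178416, -1) = Rational(1, 178416)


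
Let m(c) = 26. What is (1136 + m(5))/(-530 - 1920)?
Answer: -83/175 ≈ -0.47429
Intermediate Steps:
(1136 + m(5))/(-530 - 1920) = (1136 + 26)/(-530 - 1920) = 1162/(-2450) = 1162*(-1/2450) = -83/175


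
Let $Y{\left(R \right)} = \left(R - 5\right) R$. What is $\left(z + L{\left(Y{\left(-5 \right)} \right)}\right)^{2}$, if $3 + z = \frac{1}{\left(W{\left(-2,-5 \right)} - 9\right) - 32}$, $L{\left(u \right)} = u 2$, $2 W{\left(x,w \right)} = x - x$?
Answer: $\frac{15808576}{1681} \approx 9404.3$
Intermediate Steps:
$Y{\left(R \right)} = R \left(-5 + R\right)$ ($Y{\left(R \right)} = \left(-5 + R\right) R = R \left(-5 + R\right)$)
$W{\left(x,w \right)} = 0$ ($W{\left(x,w \right)} = \frac{x - x}{2} = \frac{1}{2} \cdot 0 = 0$)
$L{\left(u \right)} = 2 u$
$z = - \frac{124}{41}$ ($z = -3 + \frac{1}{\left(0 - 9\right) - 32} = -3 + \frac{1}{-9 - 32} = -3 + \frac{1}{-41} = -3 - \frac{1}{41} = - \frac{124}{41} \approx -3.0244$)
$\left(z + L{\left(Y{\left(-5 \right)} \right)}\right)^{2} = \left(- \frac{124}{41} + 2 \left(- 5 \left(-5 - 5\right)\right)\right)^{2} = \left(- \frac{124}{41} + 2 \left(\left(-5\right) \left(-10\right)\right)\right)^{2} = \left(- \frac{124}{41} + 2 \cdot 50\right)^{2} = \left(- \frac{124}{41} + 100\right)^{2} = \left(\frac{3976}{41}\right)^{2} = \frac{15808576}{1681}$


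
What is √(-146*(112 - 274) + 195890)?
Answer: √219542 ≈ 468.55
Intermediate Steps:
√(-146*(112 - 274) + 195890) = √(-146*(-162) + 195890) = √(23652 + 195890) = √219542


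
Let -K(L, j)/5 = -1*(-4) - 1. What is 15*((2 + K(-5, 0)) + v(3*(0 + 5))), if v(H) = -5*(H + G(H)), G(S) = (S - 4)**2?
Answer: -10395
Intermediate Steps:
K(L, j) = -15 (K(L, j) = -5*(-1*(-4) - 1) = -5*(4 - 1) = -5*3 = -15)
G(S) = (-4 + S)**2
v(H) = -5*H - 5*(-4 + H)**2 (v(H) = -5*(H + (-4 + H)**2) = -5*H - 5*(-4 + H)**2)
15*((2 + K(-5, 0)) + v(3*(0 + 5))) = 15*((2 - 15) + (-15*(0 + 5) - 5*(-4 + 3*(0 + 5))**2)) = 15*(-13 + (-15*5 - 5*(-4 + 3*5)**2)) = 15*(-13 + (-5*15 - 5*(-4 + 15)**2)) = 15*(-13 + (-75 - 5*11**2)) = 15*(-13 + (-75 - 5*121)) = 15*(-13 + (-75 - 605)) = 15*(-13 - 680) = 15*(-693) = -10395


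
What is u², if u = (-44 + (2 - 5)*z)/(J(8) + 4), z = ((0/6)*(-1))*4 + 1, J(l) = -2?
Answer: 2209/4 ≈ 552.25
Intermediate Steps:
z = 1 (z = ((0*(⅙))*(-1))*4 + 1 = (0*(-1))*4 + 1 = 0*4 + 1 = 0 + 1 = 1)
u = -47/2 (u = (-44 + (2 - 5)*1)/(-2 + 4) = (-44 - 3*1)/2 = (-44 - 3)*(½) = -47*½ = -47/2 ≈ -23.500)
u² = (-47/2)² = 2209/4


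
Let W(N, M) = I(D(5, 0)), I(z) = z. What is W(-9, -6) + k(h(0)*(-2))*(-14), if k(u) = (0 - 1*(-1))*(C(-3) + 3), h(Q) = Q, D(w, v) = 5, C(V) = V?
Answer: 5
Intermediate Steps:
W(N, M) = 5
k(u) = 0 (k(u) = (0 - 1*(-1))*(-3 + 3) = (0 + 1)*0 = 1*0 = 0)
W(-9, -6) + k(h(0)*(-2))*(-14) = 5 + 0*(-14) = 5 + 0 = 5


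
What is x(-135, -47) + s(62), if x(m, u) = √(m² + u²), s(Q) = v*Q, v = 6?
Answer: 372 + √20434 ≈ 514.95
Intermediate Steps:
s(Q) = 6*Q
x(-135, -47) + s(62) = √((-135)² + (-47)²) + 6*62 = √(18225 + 2209) + 372 = √20434 + 372 = 372 + √20434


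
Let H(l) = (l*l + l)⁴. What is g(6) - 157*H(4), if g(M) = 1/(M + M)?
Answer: -301439999/12 ≈ -2.5120e+7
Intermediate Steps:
g(M) = 1/(2*M)
H(l) = (l + l²)⁴ (H(l) = (l² + l)⁴ = (l + l²)⁴)
g(6) - 157*H(4) = (½)/6 - 157*4⁴*(1 + 4)⁴ = (½)*(⅙) - 40192*5⁴ = 1/12 - 40192*625 = 1/12 - 157*160000 = 1/12 - 25120000 = -301439999/12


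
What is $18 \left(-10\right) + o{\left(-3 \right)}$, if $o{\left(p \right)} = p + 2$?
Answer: $-181$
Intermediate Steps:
$o{\left(p \right)} = 2 + p$
$18 \left(-10\right) + o{\left(-3 \right)} = 18 \left(-10\right) + \left(2 - 3\right) = -180 - 1 = -181$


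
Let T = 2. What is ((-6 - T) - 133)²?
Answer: 19881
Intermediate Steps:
((-6 - T) - 133)² = ((-6 - 1*2) - 133)² = ((-6 - 2) - 133)² = (-8 - 133)² = (-141)² = 19881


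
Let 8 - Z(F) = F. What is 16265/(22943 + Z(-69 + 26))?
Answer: 16265/22994 ≈ 0.70736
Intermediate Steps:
Z(F) = 8 - F
16265/(22943 + Z(-69 + 26)) = 16265/(22943 + (8 - (-69 + 26))) = 16265/(22943 + (8 - 1*(-43))) = 16265/(22943 + (8 + 43)) = 16265/(22943 + 51) = 16265/22994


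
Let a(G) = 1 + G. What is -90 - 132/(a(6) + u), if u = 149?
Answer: -1181/13 ≈ -90.846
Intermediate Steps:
-90 - 132/(a(6) + u) = -90 - 132/((1 + 6) + 149) = -90 - 132/(7 + 149) = -90 - 132/156 = -90 + (1/156)*(-132) = -90 - 11/13 = -1181/13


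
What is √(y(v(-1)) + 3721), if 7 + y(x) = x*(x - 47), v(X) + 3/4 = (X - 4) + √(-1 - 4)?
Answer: 3*√(7133 - 104*I*√5)/4 ≈ 63.351 - 1.0324*I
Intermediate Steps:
v(X) = -19/4 + X + I*√5 (v(X) = -¾ + ((X - 4) + √(-1 - 4)) = -¾ + ((-4 + X) + √(-5)) = -¾ + ((-4 + X) + I*√5) = -¾ + (-4 + X + I*√5) = -19/4 + X + I*√5)
y(x) = -7 + x*(-47 + x) (y(x) = -7 + x*(x - 47) = -7 + x*(-47 + x))
√(y(v(-1)) + 3721) = √((-7 + (-19/4 - 1 + I*√5)² - 47*(-19/4 - 1 + I*√5)) + 3721) = √((-7 + (-23/4 + I*√5)² - 47*(-23/4 + I*√5)) + 3721) = √((-7 + (-23/4 + I*√5)² + (1081/4 - 47*I*√5)) + 3721) = √((1053/4 + (-23/4 + I*√5)² - 47*I*√5) + 3721) = √(15937/4 + (-23/4 + I*√5)² - 47*I*√5)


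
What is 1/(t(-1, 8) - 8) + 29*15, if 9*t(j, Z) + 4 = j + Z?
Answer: 10002/23 ≈ 434.87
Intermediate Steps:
t(j, Z) = -4/9 + Z/9 + j/9 (t(j, Z) = -4/9 + (j + Z)/9 = -4/9 + (Z + j)/9 = -4/9 + (Z/9 + j/9) = -4/9 + Z/9 + j/9)
1/(t(-1, 8) - 8) + 29*15 = 1/((-4/9 + (⅑)*8 + (⅑)*(-1)) - 8) + 29*15 = 1/((-4/9 + 8/9 - ⅑) - 8) + 435 = 1/(⅓ - 8) + 435 = 1/(-23/3) + 435 = -3/23 + 435 = 10002/23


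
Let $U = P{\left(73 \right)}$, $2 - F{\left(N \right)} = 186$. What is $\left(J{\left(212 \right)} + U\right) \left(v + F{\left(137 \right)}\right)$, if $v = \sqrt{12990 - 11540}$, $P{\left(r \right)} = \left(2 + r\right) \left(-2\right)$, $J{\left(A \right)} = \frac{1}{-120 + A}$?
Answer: $27598 - \frac{68995 \sqrt{58}}{92} \approx 21887.0$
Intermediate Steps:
$P{\left(r \right)} = -4 - 2 r$
$F{\left(N \right)} = -184$ ($F{\left(N \right)} = 2 - 186 = -184$)
$U = -150$ ($U = -4 - 146 = -150$)
$v = 5 \sqrt{58}$ ($v = \sqrt{1450} = 5 \sqrt{58} \approx 38.079$)
$\left(J{\left(212 \right)} + U\right) \left(v + F{\left(137 \right)}\right) = \left(\frac{1}{-120 + 212} - 150\right) \left(5 \sqrt{58} - 184\right) = \left(\frac{1}{92} - 150\right) \left(-184 + 5 \sqrt{58}\right) = - \frac{13799 \left(-184 + 5 \sqrt{58}\right)}{92} = 27598 - \frac{68995 \sqrt{58}}{92}$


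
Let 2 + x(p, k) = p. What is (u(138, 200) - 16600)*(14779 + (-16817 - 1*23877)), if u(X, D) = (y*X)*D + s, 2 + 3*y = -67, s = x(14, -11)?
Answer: 16880720020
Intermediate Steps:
x(p, k) = -2 + p
s = 12 (s = -2 + 14 = 12)
y = -23 (y = -⅔ + (⅓)*(-67) = -⅔ - 67/3 = -23)
u(X, D) = 12 - 23*D*X (u(X, D) = (-23*X)*D + 12 = -23*D*X + 12 = 12 - 23*D*X)
(u(138, 200) - 16600)*(14779 + (-16817 - 1*23877)) = ((12 - 23*200*138) - 16600)*(14779 + (-16817 - 1*23877)) = ((12 - 634800) - 16600)*(14779 + (-16817 - 23877)) = (-634788 - 16600)*(14779 - 40694) = -651388*(-25915) = 16880720020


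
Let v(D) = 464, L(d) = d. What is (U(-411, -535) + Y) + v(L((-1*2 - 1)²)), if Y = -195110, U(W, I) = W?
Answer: -195057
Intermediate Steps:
(U(-411, -535) + Y) + v(L((-1*2 - 1)²)) = (-411 - 195110) + 464 = -195521 + 464 = -195057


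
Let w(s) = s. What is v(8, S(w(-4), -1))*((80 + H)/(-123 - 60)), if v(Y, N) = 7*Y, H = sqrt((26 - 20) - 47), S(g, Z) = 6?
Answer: -4480/183 - 56*I*sqrt(41)/183 ≈ -24.481 - 1.9594*I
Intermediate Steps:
H = I*sqrt(41) (H = sqrt(6 - 47) = sqrt(-41) = I*sqrt(41) ≈ 6.4031*I)
v(8, S(w(-4), -1))*((80 + H)/(-123 - 60)) = (7*8)*((80 + I*sqrt(41))/(-123 - 60)) = 56*((80 + I*sqrt(41))/(-183)) = 56*((80 + I*sqrt(41))*(-1/183)) = 56*(-80/183 - I*sqrt(41)/183) = -4480/183 - 56*I*sqrt(41)/183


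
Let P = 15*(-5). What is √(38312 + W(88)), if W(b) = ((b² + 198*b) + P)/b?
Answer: √74724078/44 ≈ 196.46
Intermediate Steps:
P = -75
W(b) = (-75 + b² + 198*b)/b (W(b) = ((b² + 198*b) - 75)/b = (-75 + b² + 198*b)/b)
√(38312 + W(88)) = √(38312 + (198 + 88 - 75/88)) = √(38312 + 25093/88) = √(3396549/88) = √74724078/44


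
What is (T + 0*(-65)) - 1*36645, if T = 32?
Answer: -36613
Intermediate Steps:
(T + 0*(-65)) - 1*36645 = (32 + 0*(-65)) - 1*36645 = (32 + 0) - 36645 = 32 - 36645 = -36613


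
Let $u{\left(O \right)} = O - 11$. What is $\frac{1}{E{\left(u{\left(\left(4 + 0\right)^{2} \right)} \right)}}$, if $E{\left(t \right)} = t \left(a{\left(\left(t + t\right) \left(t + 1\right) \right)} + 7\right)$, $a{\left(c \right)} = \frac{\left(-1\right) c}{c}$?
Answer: $\frac{1}{30} \approx 0.033333$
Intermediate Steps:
$u{\left(O \right)} = -11 + O$
$a{\left(c \right)} = -1$
$E{\left(t \right)} = 6 t$ ($E{\left(t \right)} = t \left(-1 + 7\right) = t 6 = 6 t$)
$\frac{1}{E{\left(u{\left(\left(4 + 0\right)^{2} \right)} \right)}} = \frac{1}{6 \left(-11 + \left(4 + 0\right)^{2}\right)} = \frac{1}{6 \left(-11 + 4^{2}\right)} = \frac{1}{6 \left(-11 + 16\right)} = \frac{1}{6 \cdot 5} = \frac{1}{30}$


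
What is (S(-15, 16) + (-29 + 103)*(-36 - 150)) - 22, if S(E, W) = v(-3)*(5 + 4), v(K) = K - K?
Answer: -13786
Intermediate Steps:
v(K) = 0
S(E, W) = 0 (S(E, W) = 0*(5 + 4) = 0*9 = 0)
(S(-15, 16) + (-29 + 103)*(-36 - 150)) - 22 = (0 + (-29 + 103)*(-36 - 150)) - 22 = (0 + 74*(-186)) - 22 = (0 - 13764) - 22 = -13764 - 22 = -13786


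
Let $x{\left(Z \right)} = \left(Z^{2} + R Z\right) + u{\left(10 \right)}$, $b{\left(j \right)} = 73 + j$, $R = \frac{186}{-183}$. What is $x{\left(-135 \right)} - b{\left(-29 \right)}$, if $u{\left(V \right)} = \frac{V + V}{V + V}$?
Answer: $\frac{1117472}{61} \approx 18319.0$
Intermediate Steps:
$u{\left(V \right)} = 1$ ($u{\left(V \right)} = \frac{2 V}{2 V} = 2 V \frac{1}{2 V} = 1$)
$R = - \frac{62}{61}$ ($R = 186 \left(- \frac{1}{183}\right) = - \frac{62}{61} \approx -1.0164$)
$x{\left(Z \right)} = 1 + Z^{2} - \frac{62 Z}{61}$ ($x{\left(Z \right)} = \left(Z^{2} - \frac{62 Z}{61}\right) + 1 = 1 + Z^{2} - \frac{62 Z}{61}$)
$x{\left(-135 \right)} - b{\left(-29 \right)} = \left(1 + \left(-135\right)^{2} - - \frac{8370}{61}\right) - \left(73 - 29\right) = \left(1 + 18225 + \frac{8370}{61}\right) - 44 = \frac{1120156}{61} - 44 = \frac{1117472}{61}$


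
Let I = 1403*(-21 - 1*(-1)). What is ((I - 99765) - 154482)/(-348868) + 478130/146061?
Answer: 208038299567/50956008948 ≈ 4.0827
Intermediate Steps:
I = -28060 (I = 1403*(-21 + 1) = 1403*(-20) = -28060)
((I - 99765) - 154482)/(-348868) + 478130/146061 = ((-28060 - 99765) - 154482)/(-348868) + 478130/146061 = (-127825 - 154482)*(-1/348868) + 478130*(1/146061) = -282307*(-1/348868) + 478130/146061 = 282307/348868 + 478130/146061 = 208038299567/50956008948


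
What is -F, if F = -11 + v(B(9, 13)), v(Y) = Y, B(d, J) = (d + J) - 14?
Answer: 3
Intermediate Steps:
B(d, J) = -14 + J + d (B(d, J) = (J + d) - 14 = -14 + J + d)
F = -3 (F = -11 + (-14 + 13 + 9) = -11 + 8 = -3)
-F = -1*(-3) = 3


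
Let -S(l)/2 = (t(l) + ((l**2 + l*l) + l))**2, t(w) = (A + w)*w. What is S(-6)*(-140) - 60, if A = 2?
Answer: 2267940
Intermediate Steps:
t(w) = w*(2 + w) (t(w) = (2 + w)*w = w*(2 + w))
S(l) = -2*(l + 2*l**2 + l*(2 + l))**2 (S(l) = -2*(l*(2 + l) + ((l**2 + l*l) + l))**2 = -2*(l*(2 + l) + ((l**2 + l**2) + l))**2 = -2*(l*(2 + l) + (2*l**2 + l))**2 = -2*(l*(2 + l) + (l + 2*l**2))**2 = -2*(l + 2*l**2 + l*(2 + l))**2)
S(-6)*(-140) - 60 = -18*(-6)**2*(1 - 6)**2*(-140) - 60 = -18*36*(-5)**2*(-140) - 60 = -18*36*25*(-140) - 60 = -16200*(-140) - 60 = 2268000 - 60 = 2267940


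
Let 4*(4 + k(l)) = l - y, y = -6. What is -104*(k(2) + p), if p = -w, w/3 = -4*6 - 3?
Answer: -8216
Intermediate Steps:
w = -81 (w = 3*(-4*6 - 3) = 3*(-24 - 3) = 3*(-27) = -81)
k(l) = -5/2 + l/4 (k(l) = -4 + (l - 1*(-6))/4 = -4 + (l + 6)/4 = -4 + (6 + l)/4 = -4 + (3/2 + l/4) = -5/2 + l/4)
p = 81 (p = -1*(-81) = 81)
-104*(k(2) + p) = -104*((-5/2 + (¼)*2) + 81) = -104*((-5/2 + ½) + 81) = -104*(-2 + 81) = -104*79 = -8216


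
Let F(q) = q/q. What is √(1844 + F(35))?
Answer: 3*√205 ≈ 42.953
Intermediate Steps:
F(q) = 1
√(1844 + F(35)) = √(1844 + 1) = √1845 = 3*√205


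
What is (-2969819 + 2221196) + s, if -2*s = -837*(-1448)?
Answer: -1354611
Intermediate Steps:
s = -605988 (s = -(-837)*(-1448)/2 = -1/2*1211976 = -605988)
(-2969819 + 2221196) + s = (-2969819 + 2221196) - 605988 = -748623 - 605988 = -1354611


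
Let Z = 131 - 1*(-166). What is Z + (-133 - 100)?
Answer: 64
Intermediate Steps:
Z = 297 (Z = 131 + 166 = 297)
Z + (-133 - 100) = 297 + (-133 - 100) = 297 - 233 = 64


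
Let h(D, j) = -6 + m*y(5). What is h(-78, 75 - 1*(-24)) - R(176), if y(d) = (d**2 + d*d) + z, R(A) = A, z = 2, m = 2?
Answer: -78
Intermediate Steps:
y(d) = 2 + 2*d**2 (y(d) = (d**2 + d*d) + 2 = (d**2 + d**2) + 2 = 2*d**2 + 2 = 2 + 2*d**2)
h(D, j) = 98 (h(D, j) = -6 + 2*(2 + 2*5**2) = -6 + 2*(2 + 2*25) = -6 + 2*(2 + 50) = -6 + 2*52 = -6 + 104 = 98)
h(-78, 75 - 1*(-24)) - R(176) = 98 - 1*176 = 98 - 176 = -78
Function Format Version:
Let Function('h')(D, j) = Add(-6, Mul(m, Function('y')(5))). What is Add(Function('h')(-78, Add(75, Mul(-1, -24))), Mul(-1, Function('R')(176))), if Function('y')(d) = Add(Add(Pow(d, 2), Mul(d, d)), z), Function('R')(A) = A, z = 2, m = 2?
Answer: -78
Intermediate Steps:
Function('y')(d) = Add(2, Mul(2, Pow(d, 2))) (Function('y')(d) = Add(Add(Pow(d, 2), Mul(d, d)), 2) = Add(Add(Pow(d, 2), Pow(d, 2)), 2) = Add(Mul(2, Pow(d, 2)), 2) = Add(2, Mul(2, Pow(d, 2))))
Function('h')(D, j) = 98 (Function('h')(D, j) = Add(-6, Mul(2, Add(2, Mul(2, Pow(5, 2))))) = Add(-6, Mul(2, Add(2, Mul(2, 25)))) = Add(-6, Mul(2, Add(2, 50))) = Add(-6, Mul(2, 52)) = Add(-6, 104) = 98)
Add(Function('h')(-78, Add(75, Mul(-1, -24))), Mul(-1, Function('R')(176))) = Add(98, Mul(-1, 176)) = Add(98, -176) = -78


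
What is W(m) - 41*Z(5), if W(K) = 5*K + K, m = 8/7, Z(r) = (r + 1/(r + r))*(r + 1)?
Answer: -43671/35 ≈ -1247.7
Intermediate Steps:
Z(r) = (1 + r)*(r + 1/(2*r)) (Z(r) = (r + 1/(2*r))*(1 + r) = (1 + r)*(r + 1/(2*r)))
m = 8/7 (m = 8*(⅐) = 8/7 ≈ 1.1429)
W(K) = 6*K
W(m) - 41*Z(5) = 6*(8/7) - 41*(½ + 5 + 5² + (½)/5) = 48/7 - 41*(½ + 5 + 25 + (½)*(⅕)) = 48/7 - 41*(½ + 5 + 25 + ⅒) = 48/7 - 41*153/5 = 48/7 - 6273/5 = -43671/35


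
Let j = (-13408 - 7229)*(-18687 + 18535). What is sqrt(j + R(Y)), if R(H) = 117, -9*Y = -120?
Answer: 3*sqrt(348549) ≈ 1771.1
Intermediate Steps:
j = 3136824 (j = -20637*(-152) = 3136824)
Y = 40/3 (Y = -1/9*(-120) = 40/3 ≈ 13.333)
sqrt(j + R(Y)) = sqrt(3136824 + 117) = sqrt(3136941) = 3*sqrt(348549)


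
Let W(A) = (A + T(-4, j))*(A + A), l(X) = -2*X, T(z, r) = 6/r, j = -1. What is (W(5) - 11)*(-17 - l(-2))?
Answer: 441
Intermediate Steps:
W(A) = 2*A*(-6 + A) (W(A) = (A + 6/(-1))*(A + A) = (A + 6*(-1))*(2*A) = (A - 6)*(2*A) = (-6 + A)*(2*A) = 2*A*(-6 + A))
(W(5) - 11)*(-17 - l(-2)) = (2*5*(-6 + 5) - 11)*(-17 - (-2)*(-2)) = (2*5*(-1) - 11)*(-17 - 1*4) = (-10 - 11)*(-17 - 4) = -21*(-21) = 441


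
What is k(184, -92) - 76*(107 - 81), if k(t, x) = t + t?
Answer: -1608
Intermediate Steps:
k(t, x) = 2*t
k(184, -92) - 76*(107 - 81) = 2*184 - 76*(107 - 81) = 368 - 76*26 = 368 - 1976 = -1608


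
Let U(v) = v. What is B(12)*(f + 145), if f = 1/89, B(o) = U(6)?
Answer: 77436/89 ≈ 870.07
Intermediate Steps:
B(o) = 6
f = 1/89 ≈ 0.011236
B(12)*(f + 145) = 6*(1/89 + 145) = 6*(12906/89) = 77436/89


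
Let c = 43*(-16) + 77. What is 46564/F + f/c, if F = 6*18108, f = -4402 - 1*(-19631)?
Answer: -406537447/16595982 ≈ -24.496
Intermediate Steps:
f = 15229 (f = -4402 + 19631 = 15229)
c = -611 (c = -688 + 77 = -611)
F = 108648
46564/F + f/c = 46564/108648 + 15229/(-611) = 46564*(1/108648) + 15229*(-1/611) = 11641/27162 - 15229/611 = -406537447/16595982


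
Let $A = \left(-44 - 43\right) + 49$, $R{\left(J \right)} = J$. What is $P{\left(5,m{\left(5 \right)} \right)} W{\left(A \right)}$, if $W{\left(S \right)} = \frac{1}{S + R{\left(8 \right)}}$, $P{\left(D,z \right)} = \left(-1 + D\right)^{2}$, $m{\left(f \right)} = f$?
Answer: $- \frac{8}{15} \approx -0.53333$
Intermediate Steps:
$A = -38$ ($A = -87 + 49 = -38$)
$W{\left(S \right)} = \frac{1}{8 + S}$ ($W{\left(S \right)} = \frac{1}{S + 8} = \frac{1}{8 + S}$)
$P{\left(5,m{\left(5 \right)} \right)} W{\left(A \right)} = \frac{\left(-1 + 5\right)^{2}}{8 - 38} = \frac{4^{2}}{-30} = 16 \left(- \frac{1}{30}\right) = - \frac{8}{15}$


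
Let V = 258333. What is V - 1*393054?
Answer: -134721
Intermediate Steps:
V - 1*393054 = 258333 - 1*393054 = 258333 - 393054 = -134721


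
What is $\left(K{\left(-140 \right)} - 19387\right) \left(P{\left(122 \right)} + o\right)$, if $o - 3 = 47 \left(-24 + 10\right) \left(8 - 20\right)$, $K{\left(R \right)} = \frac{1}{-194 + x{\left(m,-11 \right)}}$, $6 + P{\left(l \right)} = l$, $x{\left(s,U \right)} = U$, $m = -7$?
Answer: $- \frac{6370860608}{41} \approx -1.5539 \cdot 10^{8}$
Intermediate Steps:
$P{\left(l \right)} = -6 + l$
$K{\left(R \right)} = - \frac{1}{205}$ ($K{\left(R \right)} = \frac{1}{-194 - 11} = \frac{1}{-205} = - \frac{1}{205}$)
$o = 7899$ ($o = 3 + 47 \left(-24 + 10\right) \left(8 - 20\right) = 3 + 47 \left(\left(-14\right) \left(-12\right)\right) = 3 + 47 \cdot 168 = 3 + 7896 = 7899$)
$\left(K{\left(-140 \right)} - 19387\right) \left(P{\left(122 \right)} + o\right) = \left(- \frac{1}{205} - 19387\right) \left(\left(-6 + 122\right) + 7899\right) = - \frac{3974336 \left(116 + 7899\right)}{205} = \left(- \frac{3974336}{205}\right) 8015 = - \frac{6370860608}{41}$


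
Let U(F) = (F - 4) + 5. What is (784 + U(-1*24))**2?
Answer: 579121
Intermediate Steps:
U(F) = 1 + F (U(F) = (-4 + F) + 5 = 1 + F)
(784 + U(-1*24))**2 = (784 + (1 - 1*24))**2 = (784 + (1 - 24))**2 = (784 - 23)**2 = 761**2 = 579121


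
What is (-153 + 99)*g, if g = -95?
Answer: 5130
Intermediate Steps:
(-153 + 99)*g = (-153 + 99)*(-95) = -54*(-95) = 5130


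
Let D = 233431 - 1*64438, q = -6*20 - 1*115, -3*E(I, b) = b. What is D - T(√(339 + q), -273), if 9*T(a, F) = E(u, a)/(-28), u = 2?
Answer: 168993 - √26/378 ≈ 1.6899e+5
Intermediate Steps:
E(I, b) = -b/3
q = -235 (q = -120 - 115 = -235)
D = 168993 (D = 233431 - 64438 = 168993)
T(a, F) = a/756 (T(a, F) = (-a/3/(-28))/9 = (-a/3*(-1/28))/9 = (a/84)/9 = a/756)
D - T(√(339 + q), -273) = 168993 - √(339 - 235)/756 = 168993 - √104/756 = 168993 - 2*√26/756 = 168993 - √26/378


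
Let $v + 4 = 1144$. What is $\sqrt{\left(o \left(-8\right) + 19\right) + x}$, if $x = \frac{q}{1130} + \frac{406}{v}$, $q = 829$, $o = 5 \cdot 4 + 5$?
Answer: $\frac{i \sqrt{186596059845}}{32205} \approx 13.413 i$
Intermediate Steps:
$v = 1140$ ($v = -4 + 1144 = 1140$)
$o = 25$ ($o = 20 + 5 = 25$)
$x = \frac{35096}{32205}$ ($x = \frac{829}{1130} + \frac{406}{1140} = 829 \cdot \frac{1}{1130} + 406 \cdot \frac{1}{1140} = \frac{829}{1130} + \frac{203}{570} = \frac{35096}{32205} \approx 1.0898$)
$\sqrt{\left(o \left(-8\right) + 19\right) + x} = \sqrt{\left(25 \left(-8\right) + 19\right) + \frac{35096}{32205}} = \sqrt{\left(-200 + 19\right) + \frac{35096}{32205}} = \sqrt{-181 + \frac{35096}{32205}} = \sqrt{- \frac{5794009}{32205}} = \frac{i \sqrt{186596059845}}{32205}$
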